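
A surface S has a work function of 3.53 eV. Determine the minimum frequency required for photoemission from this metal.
8.5355e+14 Hz

The threshold frequency is when the photon energy equals the work function:
hf₀ = φ

Solving for f₀:
f₀ = φ/h = (3.53 eV × 1.602×10⁻¹⁹ J/eV) / (6.626×10⁻³⁴ J·s)
f₀ = 8.5355e+14 Hz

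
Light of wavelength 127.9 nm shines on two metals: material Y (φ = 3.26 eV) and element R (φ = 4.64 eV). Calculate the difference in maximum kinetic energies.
1.3800 eV

Using KE_max = hc/λ - φ for each metal:

Photon energy: E = hc/λ = 9.6938 eV

For material Y (φ₁ = 3.26 eV):
KE₁ = E - φ₁ = 9.6938 - 3.26 = 6.4338 eV

For element R (φ₂ = 4.64 eV):
KE₂ = E - φ₂ = 9.6938 - 4.64 = 5.0538 eV

Difference:
ΔKE = KE₁ - KE₂ = 6.4338 - 5.0538 = 1.3800 eV

Note: The difference equals the difference in work functions: 4.64 - 3.26 = 1.38 eV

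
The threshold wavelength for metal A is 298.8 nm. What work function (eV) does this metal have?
4.15 eV

At the threshold wavelength, photon energy equals work function:
φ = hc/λ₀

Calculating:
φ = (6.626×10⁻³⁴ J·s)(3×10⁸ m/s) / (298.8×10⁻⁹ m)
φ = 4.15 eV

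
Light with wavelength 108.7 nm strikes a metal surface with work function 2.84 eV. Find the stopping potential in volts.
8.5661 V

The stopping potential V_s satisfies: eV_s = KE_max

First, find KE_max using Einstein's equation:
E_photon = hc/λ = 11.4061 eV
KE_max = E_photon - φ = 11.4061 - 2.84 = 8.5661 eV

Since eV_s = KE_max:
V_s = KE_max/e = 8.5661 V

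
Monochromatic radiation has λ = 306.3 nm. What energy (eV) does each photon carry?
4.0478 eV

Using E = hf = hc/λ:

E = hc/λ = (6.626×10⁻³⁴ J·s)(3×10⁸ m/s) / (306.3×10⁻⁹ m)
E = 4.0478 eV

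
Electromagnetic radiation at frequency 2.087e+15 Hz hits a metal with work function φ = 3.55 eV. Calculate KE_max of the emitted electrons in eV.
5.0811 eV

Using Einstein's photoelectric equation: KE_max = hf - φ

First, calculate the photon energy:
E_photon = hf = (6.626×10⁻³⁴ J·s)(2.087e+15 Hz)
E_photon = 8.6311 eV

Then, the maximum kinetic energy:
KE_max = E_photon - φ = 8.6311 eV - 3.55 eV = 5.0811 eV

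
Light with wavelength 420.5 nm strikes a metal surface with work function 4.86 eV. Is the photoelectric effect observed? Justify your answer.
No

For photoemission, the photon energy must exceed the work function.

Photon energy: E = hc/λ = 2.9485 eV
Work function: φ = 4.86 eV

Since E_photon (2.9485 eV) < φ (4.86 eV), photoemission will NOT occur.
The threshold wavelength is λ₀ = hc/φ = 255.1 nm.
Since 420.5 nm > 255.1 nm, the photons lack sufficient energy.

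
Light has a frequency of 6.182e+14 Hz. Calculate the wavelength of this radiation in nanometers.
484.94 nm

Using the wave equation: c = fλ

Solving for wavelength:
λ = c/f = (3×10⁸ m/s) / (6.182e+14 Hz)
λ = 484.94 nm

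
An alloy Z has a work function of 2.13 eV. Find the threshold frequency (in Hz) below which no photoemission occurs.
5.1503e+14 Hz

The threshold frequency is when the photon energy equals the work function:
hf₀ = φ

Solving for f₀:
f₀ = φ/h = (2.13 eV × 1.602×10⁻¹⁹ J/eV) / (6.626×10⁻³⁴ J·s)
f₀ = 5.1503e+14 Hz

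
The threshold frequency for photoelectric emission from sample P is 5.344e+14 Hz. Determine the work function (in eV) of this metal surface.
2.21 eV

At the threshold frequency, photon energy equals work function:
φ = hf₀

Calculating:
φ = (6.626×10⁻³⁴ J·s)(5.344e+14 Hz)
φ = 2.21 eV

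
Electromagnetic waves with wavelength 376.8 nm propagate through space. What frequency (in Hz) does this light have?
7.9563e+14 Hz

Using the wave equation: c = fλ

Solving for frequency:
f = c/λ = (3×10⁸ m/s) / (376.8×10⁻⁹ m)
f = 7.9563e+14 Hz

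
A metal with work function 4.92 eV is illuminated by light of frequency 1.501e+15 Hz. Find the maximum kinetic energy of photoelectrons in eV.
1.2876 eV

Using Einstein's photoelectric equation: KE_max = hf - φ

First, calculate the photon energy:
E_photon = hf = (6.626×10⁻³⁴ J·s)(1.501e+15 Hz)
E_photon = 6.2076 eV

Then, the maximum kinetic energy:
KE_max = E_photon - φ = 6.2076 eV - 4.92 eV = 1.2876 eV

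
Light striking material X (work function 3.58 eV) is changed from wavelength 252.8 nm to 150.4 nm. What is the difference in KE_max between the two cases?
3.3392 eV

Using Einstein's equation: KE_max = hc/λ - φ

For λ₁ = 252.8 nm:
KE₁ = hc/λ₁ - φ = 4.9044 - 3.58 = 1.3244 eV

For λ₂ = 150.4 nm:
KE₂ = hc/λ₂ - φ = 8.2436 - 3.58 = 4.6636 eV

Change in KE:
ΔKE = KE₂ - KE₁ = 4.6636 - 1.3244 = 3.3392 eV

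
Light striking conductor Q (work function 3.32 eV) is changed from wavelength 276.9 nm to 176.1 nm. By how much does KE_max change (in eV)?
2.5630 eV

Using Einstein's equation: KE_max = hc/λ - φ

For λ₁ = 276.9 nm:
KE₁ = hc/λ₁ - φ = 4.4776 - 3.32 = 1.1576 eV

For λ₂ = 176.1 nm:
KE₂ = hc/λ₂ - φ = 7.0406 - 3.32 = 3.7206 eV

Change in KE:
ΔKE = KE₂ - KE₁ = 3.7206 - 1.1576 = 2.5630 eV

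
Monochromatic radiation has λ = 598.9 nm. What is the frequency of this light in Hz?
5.0057e+14 Hz

Using the wave equation: c = fλ

Solving for frequency:
f = c/λ = (3×10⁸ m/s) / (598.9×10⁻⁹ m)
f = 5.0057e+14 Hz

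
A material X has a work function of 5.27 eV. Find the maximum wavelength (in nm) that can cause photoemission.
235.26 nm

The threshold wavelength is when the photon energy equals the work function:
hc/λ₀ = φ

Solving for λ₀:
λ₀ = hc/φ = (6.626×10⁻³⁴ J·s)(3×10⁸ m/s) / (5.27 eV × 1.602×10⁻¹⁹ J/eV)
λ₀ = 235.26 nm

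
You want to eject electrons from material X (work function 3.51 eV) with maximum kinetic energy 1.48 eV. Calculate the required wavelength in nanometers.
248.47 nm

From Einstein's equation: KE_max = hc/λ - φ

Rearranging for λ:
hc/λ = KE_max + φ
λ = hc/(KE_max + φ)

Required photon energy:
E_photon = KE_max + φ = 1.48 + 3.51 = 4.99 eV

Required wavelength:
λ = hc/E_photon = (6.626×10⁻³⁴)(3×10⁸) / (4.99 × 1.602×10⁻¹⁹)
λ = 248.47 nm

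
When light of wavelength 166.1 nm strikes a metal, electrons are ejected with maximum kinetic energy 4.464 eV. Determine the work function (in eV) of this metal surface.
3.00 eV

From Einstein's photoelectric equation: KE_max = hf - φ = hc/λ - φ

Rearranging for φ:
φ = hc/λ - KE_max

Calculate photon energy:
E_photon = hc/λ = 7.4644 eV

Therefore:
φ = 7.4644 - 4.464 = 3.00 eV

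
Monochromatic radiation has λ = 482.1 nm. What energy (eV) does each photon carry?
2.5718 eV

Using E = hf = hc/λ:

E = hc/λ = (6.626×10⁻³⁴ J·s)(3×10⁸ m/s) / (482.1×10⁻⁹ m)
E = 2.5718 eV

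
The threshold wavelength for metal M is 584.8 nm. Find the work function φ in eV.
2.12 eV

At the threshold wavelength, photon energy equals work function:
φ = hc/λ₀

Calculating:
φ = (6.626×10⁻³⁴ J·s)(3×10⁸ m/s) / (584.8×10⁻⁹ m)
φ = 2.12 eV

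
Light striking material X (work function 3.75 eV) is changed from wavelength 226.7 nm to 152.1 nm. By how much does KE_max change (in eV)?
2.6824 eV

Using Einstein's equation: KE_max = hc/λ - φ

For λ₁ = 226.7 nm:
KE₁ = hc/λ₁ - φ = 5.4691 - 3.75 = 1.7191 eV

For λ₂ = 152.1 nm:
KE₂ = hc/λ₂ - φ = 8.1515 - 3.75 = 4.4015 eV

Change in KE:
ΔKE = KE₂ - KE₁ = 4.4015 - 1.7191 = 2.6824 eV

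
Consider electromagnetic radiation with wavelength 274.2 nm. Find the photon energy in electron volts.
4.5217 eV

Using E = hf = hc/λ:

E = hc/λ = (6.626×10⁻³⁴ J·s)(3×10⁸ m/s) / (274.2×10⁻⁹ m)
E = 4.5217 eV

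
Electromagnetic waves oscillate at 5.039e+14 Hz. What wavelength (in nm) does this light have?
594.94 nm

Using the wave equation: c = fλ

Solving for wavelength:
λ = c/f = (3×10⁸ m/s) / (5.039e+14 Hz)
λ = 594.94 nm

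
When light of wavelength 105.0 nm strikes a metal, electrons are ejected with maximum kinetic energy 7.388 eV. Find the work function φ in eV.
4.42 eV

From Einstein's photoelectric equation: KE_max = hf - φ = hc/λ - φ

Rearranging for φ:
φ = hc/λ - KE_max

Calculate photon energy:
E_photon = hc/λ = 11.8080 eV

Therefore:
φ = 11.8080 - 7.388 = 4.42 eV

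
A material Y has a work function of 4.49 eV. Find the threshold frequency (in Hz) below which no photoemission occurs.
1.0857e+15 Hz

The threshold frequency is when the photon energy equals the work function:
hf₀ = φ

Solving for f₀:
f₀ = φ/h = (4.49 eV × 1.602×10⁻¹⁹ J/eV) / (6.626×10⁻³⁴ J·s)
f₀ = 1.0857e+15 Hz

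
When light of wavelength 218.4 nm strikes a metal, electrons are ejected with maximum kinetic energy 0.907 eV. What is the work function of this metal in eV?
4.77 eV

From Einstein's photoelectric equation: KE_max = hf - φ = hc/λ - φ

Rearranging for φ:
φ = hc/λ - KE_max

Calculate photon energy:
E_photon = hc/λ = 5.6769 eV

Therefore:
φ = 5.6769 - 0.907 = 4.77 eV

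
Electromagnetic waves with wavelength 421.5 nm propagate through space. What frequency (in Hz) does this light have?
7.1125e+14 Hz

Using the wave equation: c = fλ

Solving for frequency:
f = c/λ = (3×10⁸ m/s) / (421.5×10⁻⁹ m)
f = 7.1125e+14 Hz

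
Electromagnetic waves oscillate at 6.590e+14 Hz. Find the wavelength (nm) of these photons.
454.92 nm

Using the wave equation: c = fλ

Solving for wavelength:
λ = c/f = (3×10⁸ m/s) / (6.590e+14 Hz)
λ = 454.92 nm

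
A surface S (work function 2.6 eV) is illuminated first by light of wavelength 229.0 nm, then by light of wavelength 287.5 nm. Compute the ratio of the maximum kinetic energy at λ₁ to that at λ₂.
1.6433

Using Einstein's equation: KE_max = hc/λ - φ

For λ₁ = 229.0 nm:
E₁ = hc/λ₁ = 5.4142 eV
KE₁ = E₁ - φ = 5.4142 - 2.6 = 2.8142 eV

For λ₂ = 287.5 nm:
E₂ = hc/λ₂ = 4.3125 eV
KE₂ = E₂ - φ = 4.3125 - 2.6 = 1.7125 eV

Ratio: KE₁/KE₂ = 2.8142/1.7125 = 1.6433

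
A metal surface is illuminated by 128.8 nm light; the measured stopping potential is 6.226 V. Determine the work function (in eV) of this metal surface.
3.40 eV

The stopping potential gives the maximum kinetic energy: KE_max = eV_s = 6.226 eV

From Einstein's photoelectric equation: KE_max = hc/λ - φ
Rearranging: φ = hc/λ - KE_max

Calculate photon energy:
E_photon = hc/λ = (6.626×10⁻³⁴ J·s)(3×10⁸ m/s) / (128.8×10⁻⁹ m) = 9.6261 eV

Therefore:
φ = 9.6261 - 6.226 = 3.40 eV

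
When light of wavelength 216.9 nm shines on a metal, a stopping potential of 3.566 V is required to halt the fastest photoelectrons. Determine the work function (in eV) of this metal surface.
2.15 eV

The stopping potential gives the maximum kinetic energy: KE_max = eV_s = 3.566 eV

From Einstein's photoelectric equation: KE_max = hc/λ - φ
Rearranging: φ = hc/λ - KE_max

Calculate photon energy:
E_photon = hc/λ = (6.626×10⁻³⁴ J·s)(3×10⁸ m/s) / (216.9×10⁻⁹ m) = 5.7162 eV

Therefore:
φ = 5.7162 - 3.566 = 2.15 eV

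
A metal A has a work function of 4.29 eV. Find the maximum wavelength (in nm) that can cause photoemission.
289.01 nm

The threshold wavelength is when the photon energy equals the work function:
hc/λ₀ = φ

Solving for λ₀:
λ₀ = hc/φ = (6.626×10⁻³⁴ J·s)(3×10⁸ m/s) / (4.29 eV × 1.602×10⁻¹⁹ J/eV)
λ₀ = 289.01 nm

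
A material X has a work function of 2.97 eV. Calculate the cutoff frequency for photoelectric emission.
7.1814e+14 Hz

The threshold frequency is when the photon energy equals the work function:
hf₀ = φ

Solving for f₀:
f₀ = φ/h = (2.97 eV × 1.602×10⁻¹⁹ J/eV) / (6.626×10⁻³⁴ J·s)
f₀ = 7.1814e+14 Hz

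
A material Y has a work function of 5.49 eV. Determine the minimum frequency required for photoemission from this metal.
1.3275e+15 Hz

The threshold frequency is when the photon energy equals the work function:
hf₀ = φ

Solving for f₀:
f₀ = φ/h = (5.49 eV × 1.602×10⁻¹⁹ J/eV) / (6.626×10⁻³⁴ J·s)
f₀ = 1.3275e+15 Hz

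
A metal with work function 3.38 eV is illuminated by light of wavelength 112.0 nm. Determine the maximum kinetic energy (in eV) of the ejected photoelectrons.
7.6900 eV

Using Einstein's photoelectric equation: KE_max = hf - φ = hc/λ - φ

First, calculate the photon energy:
E_photon = hc/λ = (6.626×10⁻³⁴ J·s)(3×10⁸ m/s) / (112.0×10⁻⁹ m)
E_photon = 11.0700 eV

Then, the maximum kinetic energy:
KE_max = E_photon - φ = 11.0700 eV - 3.38 eV = 7.6900 eV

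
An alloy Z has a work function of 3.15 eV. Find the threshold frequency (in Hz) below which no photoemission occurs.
7.6167e+14 Hz

The threshold frequency is when the photon energy equals the work function:
hf₀ = φ

Solving for f₀:
f₀ = φ/h = (3.15 eV × 1.602×10⁻¹⁹ J/eV) / (6.626×10⁻³⁴ J·s)
f₀ = 7.6167e+14 Hz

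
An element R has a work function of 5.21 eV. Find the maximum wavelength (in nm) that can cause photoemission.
237.97 nm

The threshold wavelength is when the photon energy equals the work function:
hc/λ₀ = φ

Solving for λ₀:
λ₀ = hc/φ = (6.626×10⁻³⁴ J·s)(3×10⁸ m/s) / (5.21 eV × 1.602×10⁻¹⁹ J/eV)
λ₀ = 237.97 nm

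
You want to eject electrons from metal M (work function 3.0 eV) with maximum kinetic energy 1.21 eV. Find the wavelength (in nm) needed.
294.50 nm

From Einstein's equation: KE_max = hc/λ - φ

Rearranging for λ:
hc/λ = KE_max + φ
λ = hc/(KE_max + φ)

Required photon energy:
E_photon = KE_max + φ = 1.21 + 3.0 = 4.21 eV

Required wavelength:
λ = hc/E_photon = (6.626×10⁻³⁴)(3×10⁸) / (4.21 × 1.602×10⁻¹⁹)
λ = 294.50 nm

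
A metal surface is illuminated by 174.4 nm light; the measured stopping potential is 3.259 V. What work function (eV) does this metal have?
3.85 eV

The stopping potential gives the maximum kinetic energy: KE_max = eV_s = 3.259 eV

From Einstein's photoelectric equation: KE_max = hc/λ - φ
Rearranging: φ = hc/λ - KE_max

Calculate photon energy:
E_photon = hc/λ = (6.626×10⁻³⁴ J·s)(3×10⁸ m/s) / (174.4×10⁻⁹ m) = 7.1092 eV

Therefore:
φ = 7.1092 - 3.259 = 3.85 eV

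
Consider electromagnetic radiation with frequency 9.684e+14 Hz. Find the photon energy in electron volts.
4.0050 eV

Using E = hf:

E = hf = (6.626×10⁻³⁴ J·s)(9.684e+14 Hz)
E = 4.0050 eV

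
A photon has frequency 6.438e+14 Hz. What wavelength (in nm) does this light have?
465.66 nm

Using the wave equation: c = fλ

Solving for wavelength:
λ = c/f = (3×10⁸ m/s) / (6.438e+14 Hz)
λ = 465.66 nm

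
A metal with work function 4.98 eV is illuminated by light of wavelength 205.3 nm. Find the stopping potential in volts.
1.0592 V

The stopping potential V_s satisfies: eV_s = KE_max

First, find KE_max using Einstein's equation:
E_photon = hc/λ = 6.0392 eV
KE_max = E_photon - φ = 6.0392 - 4.98 = 1.0592 eV

Since eV_s = KE_max:
V_s = KE_max/e = 1.0592 V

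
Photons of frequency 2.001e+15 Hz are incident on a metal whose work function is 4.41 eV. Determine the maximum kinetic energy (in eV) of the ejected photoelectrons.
3.8655 eV

Using Einstein's photoelectric equation: KE_max = hf - φ

First, calculate the photon energy:
E_photon = hf = (6.626×10⁻³⁴ J·s)(2.001e+15 Hz)
E_photon = 8.2755 eV

Then, the maximum kinetic energy:
KE_max = E_photon - φ = 8.2755 eV - 4.41 eV = 3.8655 eV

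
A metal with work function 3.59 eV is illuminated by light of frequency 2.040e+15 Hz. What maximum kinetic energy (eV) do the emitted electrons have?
4.8468 eV

Using Einstein's photoelectric equation: KE_max = hf - φ

First, calculate the photon energy:
E_photon = hf = (6.626×10⁻³⁴ J·s)(2.040e+15 Hz)
E_photon = 8.4368 eV

Then, the maximum kinetic energy:
KE_max = E_photon - φ = 8.4368 eV - 3.59 eV = 4.8468 eV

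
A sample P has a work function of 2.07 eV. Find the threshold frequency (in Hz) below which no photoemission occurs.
5.0052e+14 Hz

The threshold frequency is when the photon energy equals the work function:
hf₀ = φ

Solving for f₀:
f₀ = φ/h = (2.07 eV × 1.602×10⁻¹⁹ J/eV) / (6.626×10⁻³⁴ J·s)
f₀ = 5.0052e+14 Hz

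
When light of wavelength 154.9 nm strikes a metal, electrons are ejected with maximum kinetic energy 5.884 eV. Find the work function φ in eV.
2.12 eV

From Einstein's photoelectric equation: KE_max = hf - φ = hc/λ - φ

Rearranging for φ:
φ = hc/λ - KE_max

Calculate photon energy:
E_photon = hc/λ = 8.0041 eV

Therefore:
φ = 8.0041 - 5.884 = 2.12 eV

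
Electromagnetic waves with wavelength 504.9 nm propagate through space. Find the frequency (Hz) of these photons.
5.9377e+14 Hz

Using the wave equation: c = fλ

Solving for frequency:
f = c/λ = (3×10⁸ m/s) / (504.9×10⁻⁹ m)
f = 5.9377e+14 Hz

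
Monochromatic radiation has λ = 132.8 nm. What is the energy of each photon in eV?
9.3362 eV

Using E = hf = hc/λ:

E = hc/λ = (6.626×10⁻³⁴ J·s)(3×10⁸ m/s) / (132.8×10⁻⁹ m)
E = 9.3362 eV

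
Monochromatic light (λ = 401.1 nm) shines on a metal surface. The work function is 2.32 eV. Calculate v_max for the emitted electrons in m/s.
5.2081e+05 m/s

First, find the maximum kinetic energy:
E_photon = hc/λ = 3.0911 eV
KE_max = E_photon - φ = 3.0911 - 2.32 = 0.7711 eV

Convert to Joules: KE_max = 0.7711 × 1.602×10⁻¹⁹ J = 1.2354e-19 J

Then use KE = ½mv² to find velocity:
v = √(2·KE/m) = √(2 × 1.2354e-19 J / 9.109e-31 kg)
v = 5.2081e+05 m/s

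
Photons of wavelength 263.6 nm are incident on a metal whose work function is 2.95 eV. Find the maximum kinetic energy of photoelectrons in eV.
1.7535 eV

Using Einstein's photoelectric equation: KE_max = hf - φ = hc/λ - φ

First, calculate the photon energy:
E_photon = hc/λ = (6.626×10⁻³⁴ J·s)(3×10⁸ m/s) / (263.6×10⁻⁹ m)
E_photon = 4.7035 eV

Then, the maximum kinetic energy:
KE_max = E_photon - φ = 4.7035 eV - 2.95 eV = 1.7535 eV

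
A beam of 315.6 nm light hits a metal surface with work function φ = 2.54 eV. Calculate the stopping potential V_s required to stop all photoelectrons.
1.3885 V

The stopping potential V_s satisfies: eV_s = KE_max

First, find KE_max using Einstein's equation:
E_photon = hc/λ = 3.9285 eV
KE_max = E_photon - φ = 3.9285 - 2.54 = 1.3885 eV

Since eV_s = KE_max:
V_s = KE_max/e = 1.3885 V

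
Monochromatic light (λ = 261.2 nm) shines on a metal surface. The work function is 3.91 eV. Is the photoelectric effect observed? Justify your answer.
Yes

For photoemission, the photon energy must exceed the work function.

Photon energy: E = hc/λ = 4.7467 eV
Work function: φ = 3.91 eV

Since E_photon (4.7467 eV) > φ (3.91 eV), photoemission WILL occur.
The threshold wavelength is λ₀ = hc/φ = 317.1 nm.
Since 261.2 nm < 317.1 nm, the light has sufficient energy.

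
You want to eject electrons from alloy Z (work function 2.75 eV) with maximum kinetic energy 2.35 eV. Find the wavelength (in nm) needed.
243.11 nm

From Einstein's equation: KE_max = hc/λ - φ

Rearranging for λ:
hc/λ = KE_max + φ
λ = hc/(KE_max + φ)

Required photon energy:
E_photon = KE_max + φ = 2.35 + 2.75 = 5.10 eV

Required wavelength:
λ = hc/E_photon = (6.626×10⁻³⁴)(3×10⁸) / (5.10 × 1.602×10⁻¹⁹)
λ = 243.11 nm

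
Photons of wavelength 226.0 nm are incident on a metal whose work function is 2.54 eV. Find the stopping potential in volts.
2.9460 V

The stopping potential V_s satisfies: eV_s = KE_max

First, find KE_max using Einstein's equation:
E_photon = hc/λ = 5.4860 eV
KE_max = E_photon - φ = 5.4860 - 2.54 = 2.9460 eV

Since eV_s = KE_max:
V_s = KE_max/e = 2.9460 V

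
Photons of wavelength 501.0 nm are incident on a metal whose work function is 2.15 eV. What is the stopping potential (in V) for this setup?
0.3247 V

The stopping potential V_s satisfies: eV_s = KE_max

First, find KE_max using Einstein's equation:
E_photon = hc/λ = 2.4747 eV
KE_max = E_photon - φ = 2.4747 - 2.15 = 0.3247 eV

Since eV_s = KE_max:
V_s = KE_max/e = 0.3247 V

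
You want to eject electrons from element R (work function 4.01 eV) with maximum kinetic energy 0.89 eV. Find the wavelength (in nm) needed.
253.03 nm

From Einstein's equation: KE_max = hc/λ - φ

Rearranging for λ:
hc/λ = KE_max + φ
λ = hc/(KE_max + φ)

Required photon energy:
E_photon = KE_max + φ = 0.89 + 4.01 = 4.90 eV

Required wavelength:
λ = hc/E_photon = (6.626×10⁻³⁴)(3×10⁸) / (4.90 × 1.602×10⁻¹⁹)
λ = 253.03 nm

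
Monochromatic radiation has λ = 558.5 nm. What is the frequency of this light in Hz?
5.3678e+14 Hz

Using the wave equation: c = fλ

Solving for frequency:
f = c/λ = (3×10⁸ m/s) / (558.5×10⁻⁹ m)
f = 5.3678e+14 Hz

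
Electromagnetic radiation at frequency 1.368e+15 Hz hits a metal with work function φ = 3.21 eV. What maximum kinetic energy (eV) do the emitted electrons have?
2.4476 eV

Using Einstein's photoelectric equation: KE_max = hf - φ

First, calculate the photon energy:
E_photon = hf = (6.626×10⁻³⁴ J·s)(1.368e+15 Hz)
E_photon = 5.6576 eV

Then, the maximum kinetic energy:
KE_max = E_photon - φ = 5.6576 eV - 3.21 eV = 2.4476 eV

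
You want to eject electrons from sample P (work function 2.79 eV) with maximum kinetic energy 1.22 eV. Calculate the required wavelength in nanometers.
309.19 nm

From Einstein's equation: KE_max = hc/λ - φ

Rearranging for λ:
hc/λ = KE_max + φ
λ = hc/(KE_max + φ)

Required photon energy:
E_photon = KE_max + φ = 1.22 + 2.79 = 4.01 eV

Required wavelength:
λ = hc/E_photon = (6.626×10⁻³⁴)(3×10⁸) / (4.01 × 1.602×10⁻¹⁹)
λ = 309.19 nm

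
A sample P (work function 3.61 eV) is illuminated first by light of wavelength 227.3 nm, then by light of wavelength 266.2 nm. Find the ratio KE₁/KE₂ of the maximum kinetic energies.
1.7609

Using Einstein's equation: KE_max = hc/λ - φ

For λ₁ = 227.3 nm:
E₁ = hc/λ₁ = 5.4547 eV
KE₁ = E₁ - φ = 5.4547 - 3.61 = 1.8447 eV

For λ₂ = 266.2 nm:
E₂ = hc/λ₂ = 4.6576 eV
KE₂ = E₂ - φ = 4.6576 - 3.61 = 1.0476 eV

Ratio: KE₁/KE₂ = 1.8447/1.0476 = 1.7609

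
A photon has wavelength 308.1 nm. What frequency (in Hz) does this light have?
9.7304e+14 Hz

Using the wave equation: c = fλ

Solving for frequency:
f = c/λ = (3×10⁸ m/s) / (308.1×10⁻⁹ m)
f = 9.7304e+14 Hz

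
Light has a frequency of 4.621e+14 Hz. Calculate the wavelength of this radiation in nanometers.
648.76 nm

Using the wave equation: c = fλ

Solving for wavelength:
λ = c/f = (3×10⁸ m/s) / (4.621e+14 Hz)
λ = 648.76 nm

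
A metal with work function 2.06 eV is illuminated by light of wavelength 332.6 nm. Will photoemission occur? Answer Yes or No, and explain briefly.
Yes

For photoemission, the photon energy must exceed the work function.

Photon energy: E = hc/λ = 3.7277 eV
Work function: φ = 2.06 eV

Since E_photon (3.7277 eV) > φ (2.06 eV), photoemission WILL occur.
The threshold wavelength is λ₀ = hc/φ = 601.9 nm.
Since 332.6 nm < 601.9 nm, the light has sufficient energy.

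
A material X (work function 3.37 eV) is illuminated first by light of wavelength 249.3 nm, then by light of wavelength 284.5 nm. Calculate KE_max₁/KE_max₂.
1.6228

Using Einstein's equation: KE_max = hc/λ - φ

For λ₁ = 249.3 nm:
E₁ = hc/λ₁ = 4.9733 eV
KE₁ = E₁ - φ = 4.9733 - 3.37 = 1.6033 eV

For λ₂ = 284.5 nm:
E₂ = hc/λ₂ = 4.3580 eV
KE₂ = E₂ - φ = 4.3580 - 3.37 = 0.9880 eV

Ratio: KE₁/KE₂ = 1.6033/0.9880 = 1.6228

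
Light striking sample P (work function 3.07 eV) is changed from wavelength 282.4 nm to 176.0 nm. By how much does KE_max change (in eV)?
2.6542 eV

Using Einstein's equation: KE_max = hc/λ - φ

For λ₁ = 282.4 nm:
KE₁ = hc/λ₁ - φ = 4.3904 - 3.07 = 1.3204 eV

For λ₂ = 176.0 nm:
KE₂ = hc/λ₂ - φ = 7.0446 - 3.07 = 3.9746 eV

Change in KE:
ΔKE = KE₂ - KE₁ = 3.9746 - 1.3204 = 2.6542 eV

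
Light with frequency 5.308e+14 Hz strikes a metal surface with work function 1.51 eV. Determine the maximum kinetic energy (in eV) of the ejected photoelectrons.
0.6852 eV

Using Einstein's photoelectric equation: KE_max = hf - φ

First, calculate the photon energy:
E_photon = hf = (6.626×10⁻³⁴ J·s)(5.308e+14 Hz)
E_photon = 2.1952 eV

Then, the maximum kinetic energy:
KE_max = E_photon - φ = 2.1952 eV - 1.51 eV = 0.6852 eV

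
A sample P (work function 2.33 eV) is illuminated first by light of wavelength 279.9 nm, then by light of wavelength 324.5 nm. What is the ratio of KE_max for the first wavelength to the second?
1.4084

Using Einstein's equation: KE_max = hc/λ - φ

For λ₁ = 279.9 nm:
E₁ = hc/λ₁ = 4.4296 eV
KE₁ = E₁ - φ = 4.4296 - 2.33 = 2.0996 eV

For λ₂ = 324.5 nm:
E₂ = hc/λ₂ = 3.8208 eV
KE₂ = E₂ - φ = 3.8208 - 2.33 = 1.4908 eV

Ratio: KE₁/KE₂ = 2.0996/1.4908 = 1.4084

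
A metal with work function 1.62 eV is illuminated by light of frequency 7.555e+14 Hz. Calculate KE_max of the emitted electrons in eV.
1.5045 eV

Using Einstein's photoelectric equation: KE_max = hf - φ

First, calculate the photon energy:
E_photon = hf = (6.626×10⁻³⁴ J·s)(7.555e+14 Hz)
E_photon = 3.1245 eV

Then, the maximum kinetic energy:
KE_max = E_photon - φ = 3.1245 eV - 1.62 eV = 1.5045 eV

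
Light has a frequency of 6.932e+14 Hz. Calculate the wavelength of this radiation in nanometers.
432.48 nm

Using the wave equation: c = fλ

Solving for wavelength:
λ = c/f = (3×10⁸ m/s) / (6.932e+14 Hz)
λ = 432.48 nm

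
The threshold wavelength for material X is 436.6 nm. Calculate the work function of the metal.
2.84 eV

At the threshold wavelength, photon energy equals work function:
φ = hc/λ₀

Calculating:
φ = (6.626×10⁻³⁴ J·s)(3×10⁸ m/s) / (436.6×10⁻⁹ m)
φ = 2.84 eV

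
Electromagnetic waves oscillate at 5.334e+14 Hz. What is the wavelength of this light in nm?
562.04 nm

Using the wave equation: c = fλ

Solving for wavelength:
λ = c/f = (3×10⁸ m/s) / (5.334e+14 Hz)
λ = 562.04 nm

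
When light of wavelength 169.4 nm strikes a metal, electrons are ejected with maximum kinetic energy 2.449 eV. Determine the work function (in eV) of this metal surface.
4.87 eV

From Einstein's photoelectric equation: KE_max = hf - φ = hc/λ - φ

Rearranging for φ:
φ = hc/λ - KE_max

Calculate photon energy:
E_photon = hc/λ = 7.3190 eV

Therefore:
φ = 7.3190 - 2.449 = 4.87 eV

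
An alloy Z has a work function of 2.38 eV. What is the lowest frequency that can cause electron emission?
5.7548e+14 Hz

The threshold frequency is when the photon energy equals the work function:
hf₀ = φ

Solving for f₀:
f₀ = φ/h = (2.38 eV × 1.602×10⁻¹⁹ J/eV) / (6.626×10⁻³⁴ J·s)
f₀ = 5.7548e+14 Hz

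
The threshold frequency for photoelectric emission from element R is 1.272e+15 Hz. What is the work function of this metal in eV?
5.26 eV

At the threshold frequency, photon energy equals work function:
φ = hf₀

Calculating:
φ = (6.626×10⁻³⁴ J·s)(1.272e+15 Hz)
φ = 5.26 eV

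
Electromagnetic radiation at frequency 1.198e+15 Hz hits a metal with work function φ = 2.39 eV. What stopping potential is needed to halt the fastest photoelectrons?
2.5645 V

The stopping potential V_s satisfies: eV_s = KE_max

First, find KE_max using Einstein's equation:
E_photon = hf = (6.626×10⁻³⁴ J·s)(1.198e+15 Hz) = 4.9545 eV
KE_max = E_photon - φ = 4.9545 - 2.39 = 2.5645 eV

Since eV_s = KE_max:
V_s = KE_max/e = 2.5645 V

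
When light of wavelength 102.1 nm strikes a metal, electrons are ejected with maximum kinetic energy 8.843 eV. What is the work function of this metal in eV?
3.30 eV

From Einstein's photoelectric equation: KE_max = hf - φ = hc/λ - φ

Rearranging for φ:
φ = hc/λ - KE_max

Calculate photon energy:
E_photon = hc/λ = 12.1434 eV

Therefore:
φ = 12.1434 - 8.843 = 3.30 eV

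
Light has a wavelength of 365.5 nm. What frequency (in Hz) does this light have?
8.2023e+14 Hz

Using the wave equation: c = fλ

Solving for frequency:
f = c/λ = (3×10⁸ m/s) / (365.5×10⁻⁹ m)
f = 8.2023e+14 Hz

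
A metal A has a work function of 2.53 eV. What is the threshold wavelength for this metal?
490.06 nm

The threshold wavelength is when the photon energy equals the work function:
hc/λ₀ = φ

Solving for λ₀:
λ₀ = hc/φ = (6.626×10⁻³⁴ J·s)(3×10⁸ m/s) / (2.53 eV × 1.602×10⁻¹⁹ J/eV)
λ₀ = 490.06 nm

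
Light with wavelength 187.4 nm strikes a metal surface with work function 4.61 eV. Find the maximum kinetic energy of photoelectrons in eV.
2.0060 eV

Using Einstein's photoelectric equation: KE_max = hf - φ = hc/λ - φ

First, calculate the photon energy:
E_photon = hc/λ = (6.626×10⁻³⁴ J·s)(3×10⁸ m/s) / (187.4×10⁻⁹ m)
E_photon = 6.6160 eV

Then, the maximum kinetic energy:
KE_max = E_photon - φ = 6.6160 eV - 4.61 eV = 2.0060 eV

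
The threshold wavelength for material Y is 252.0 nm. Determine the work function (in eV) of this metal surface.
4.92 eV

At the threshold wavelength, photon energy equals work function:
φ = hc/λ₀

Calculating:
φ = (6.626×10⁻³⁴ J·s)(3×10⁸ m/s) / (252.0×10⁻⁹ m)
φ = 4.92 eV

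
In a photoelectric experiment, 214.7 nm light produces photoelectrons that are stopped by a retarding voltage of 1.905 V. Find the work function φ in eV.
3.87 eV

The stopping potential gives the maximum kinetic energy: KE_max = eV_s = 1.905 eV

From Einstein's photoelectric equation: KE_max = hc/λ - φ
Rearranging: φ = hc/λ - KE_max

Calculate photon energy:
E_photon = hc/λ = (6.626×10⁻³⁴ J·s)(3×10⁸ m/s) / (214.7×10⁻⁹ m) = 5.7748 eV

Therefore:
φ = 5.7748 - 1.905 = 3.87 eV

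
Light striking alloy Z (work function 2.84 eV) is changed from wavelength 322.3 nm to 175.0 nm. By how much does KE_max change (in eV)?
3.2380 eV

Using Einstein's equation: KE_max = hc/λ - φ

For λ₁ = 322.3 nm:
KE₁ = hc/λ₁ - φ = 3.8469 - 2.84 = 1.0069 eV

For λ₂ = 175.0 nm:
KE₂ = hc/λ₂ - φ = 7.0848 - 2.84 = 4.2448 eV

Change in KE:
ΔKE = KE₂ - KE₁ = 4.2448 - 1.0069 = 3.2380 eV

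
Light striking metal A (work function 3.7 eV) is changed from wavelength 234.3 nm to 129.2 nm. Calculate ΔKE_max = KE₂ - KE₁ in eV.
4.3046 eV

Using Einstein's equation: KE_max = hc/λ - φ

For λ₁ = 234.3 nm:
KE₁ = hc/λ₁ - φ = 5.2917 - 3.7 = 1.5917 eV

For λ₂ = 129.2 nm:
KE₂ = hc/λ₂ - φ = 9.5963 - 3.7 = 5.8963 eV

Change in KE:
ΔKE = KE₂ - KE₁ = 5.8963 - 1.5917 = 4.3046 eV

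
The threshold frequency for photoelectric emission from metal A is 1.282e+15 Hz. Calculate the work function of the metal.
5.30 eV

At the threshold frequency, photon energy equals work function:
φ = hf₀

Calculating:
φ = (6.626×10⁻³⁴ J·s)(1.282e+15 Hz)
φ = 5.30 eV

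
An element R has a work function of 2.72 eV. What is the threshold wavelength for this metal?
455.82 nm

The threshold wavelength is when the photon energy equals the work function:
hc/λ₀ = φ

Solving for λ₀:
λ₀ = hc/φ = (6.626×10⁻³⁴ J·s)(3×10⁸ m/s) / (2.72 eV × 1.602×10⁻¹⁹ J/eV)
λ₀ = 455.82 nm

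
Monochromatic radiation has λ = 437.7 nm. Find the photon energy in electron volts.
2.8326 eV

Using E = hf = hc/λ:

E = hc/λ = (6.626×10⁻³⁴ J·s)(3×10⁸ m/s) / (437.7×10⁻⁹ m)
E = 2.8326 eV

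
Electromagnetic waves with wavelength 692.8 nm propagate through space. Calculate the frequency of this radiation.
4.3273e+14 Hz

Using the wave equation: c = fλ

Solving for frequency:
f = c/λ = (3×10⁸ m/s) / (692.8×10⁻⁹ m)
f = 4.3273e+14 Hz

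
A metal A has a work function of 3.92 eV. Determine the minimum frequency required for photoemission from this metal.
9.4785e+14 Hz

The threshold frequency is when the photon energy equals the work function:
hf₀ = φ

Solving for f₀:
f₀ = φ/h = (3.92 eV × 1.602×10⁻¹⁹ J/eV) / (6.626×10⁻³⁴ J·s)
f₀ = 9.4785e+14 Hz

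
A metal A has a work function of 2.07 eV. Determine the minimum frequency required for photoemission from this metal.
5.0052e+14 Hz

The threshold frequency is when the photon energy equals the work function:
hf₀ = φ

Solving for f₀:
f₀ = φ/h = (2.07 eV × 1.602×10⁻¹⁹ J/eV) / (6.626×10⁻³⁴ J·s)
f₀ = 5.0052e+14 Hz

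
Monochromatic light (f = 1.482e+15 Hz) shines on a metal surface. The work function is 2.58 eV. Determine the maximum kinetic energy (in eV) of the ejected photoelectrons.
3.5491 eV

Using Einstein's photoelectric equation: KE_max = hf - φ

First, calculate the photon energy:
E_photon = hf = (6.626×10⁻³⁴ J·s)(1.482e+15 Hz)
E_photon = 6.1291 eV

Then, the maximum kinetic energy:
KE_max = E_photon - φ = 6.1291 eV - 2.58 eV = 3.5491 eV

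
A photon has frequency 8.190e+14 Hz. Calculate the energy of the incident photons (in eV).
3.3871 eV

Using E = hf:

E = hf = (6.626×10⁻³⁴ J·s)(8.190e+14 Hz)
E = 3.3871 eV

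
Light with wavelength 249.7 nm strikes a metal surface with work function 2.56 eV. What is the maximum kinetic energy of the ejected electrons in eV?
2.4053 eV

Using Einstein's photoelectric equation: KE_max = hf - φ = hc/λ - φ

First, calculate the photon energy:
E_photon = hc/λ = (6.626×10⁻³⁴ J·s)(3×10⁸ m/s) / (249.7×10⁻⁹ m)
E_photon = 4.9653 eV

Then, the maximum kinetic energy:
KE_max = E_photon - φ = 4.9653 eV - 2.56 eV = 2.4053 eV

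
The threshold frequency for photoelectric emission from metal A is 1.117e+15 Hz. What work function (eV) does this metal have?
4.62 eV

At the threshold frequency, photon energy equals work function:
φ = hf₀

Calculating:
φ = (6.626×10⁻³⁴ J·s)(1.117e+15 Hz)
φ = 4.62 eV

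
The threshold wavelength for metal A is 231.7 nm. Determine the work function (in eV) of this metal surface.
5.35 eV

At the threshold wavelength, photon energy equals work function:
φ = hc/λ₀

Calculating:
φ = (6.626×10⁻³⁴ J·s)(3×10⁸ m/s) / (231.7×10⁻⁹ m)
φ = 5.35 eV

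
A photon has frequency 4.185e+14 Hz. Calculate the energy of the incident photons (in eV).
1.7308 eV

Using E = hf:

E = hf = (6.626×10⁻³⁴ J·s)(4.185e+14 Hz)
E = 1.7308 eV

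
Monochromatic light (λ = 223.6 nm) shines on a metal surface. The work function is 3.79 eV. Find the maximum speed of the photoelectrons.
7.8569e+05 m/s

First, find the maximum kinetic energy:
E_photon = hc/λ = 5.5449 eV
KE_max = E_photon - φ = 5.5449 - 3.79 = 1.7549 eV

Convert to Joules: KE_max = 1.7549 × 1.602×10⁻¹⁹ J = 2.8117e-19 J

Then use KE = ½mv² to find velocity:
v = √(2·KE/m) = √(2 × 2.8117e-19 J / 9.109e-31 kg)
v = 7.8569e+05 m/s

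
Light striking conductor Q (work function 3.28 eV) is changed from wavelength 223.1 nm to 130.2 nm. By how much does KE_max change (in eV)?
3.9653 eV

Using Einstein's equation: KE_max = hc/λ - φ

For λ₁ = 223.1 nm:
KE₁ = hc/λ₁ - φ = 5.5573 - 3.28 = 2.2773 eV

For λ₂ = 130.2 nm:
KE₂ = hc/λ₂ - φ = 9.5226 - 3.28 = 6.2426 eV

Change in KE:
ΔKE = KE₂ - KE₁ = 6.2426 - 2.2773 = 3.9653 eV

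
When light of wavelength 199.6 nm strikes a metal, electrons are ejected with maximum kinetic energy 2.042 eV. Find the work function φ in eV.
4.17 eV

From Einstein's photoelectric equation: KE_max = hf - φ = hc/λ - φ

Rearranging for φ:
φ = hc/λ - KE_max

Calculate photon energy:
E_photon = hc/λ = 6.2116 eV

Therefore:
φ = 6.2116 - 2.042 = 4.17 eV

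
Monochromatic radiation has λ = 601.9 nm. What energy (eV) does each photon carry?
2.0599 eV

Using E = hf = hc/λ:

E = hc/λ = (6.626×10⁻³⁴ J·s)(3×10⁸ m/s) / (601.9×10⁻⁹ m)
E = 2.0599 eV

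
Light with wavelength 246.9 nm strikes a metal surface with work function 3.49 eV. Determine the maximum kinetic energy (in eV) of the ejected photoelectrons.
1.5316 eV

Using Einstein's photoelectric equation: KE_max = hf - φ = hc/λ - φ

First, calculate the photon energy:
E_photon = hc/λ = (6.626×10⁻³⁴ J·s)(3×10⁸ m/s) / (246.9×10⁻⁹ m)
E_photon = 5.0216 eV

Then, the maximum kinetic energy:
KE_max = E_photon - φ = 5.0216 eV - 3.49 eV = 1.5316 eV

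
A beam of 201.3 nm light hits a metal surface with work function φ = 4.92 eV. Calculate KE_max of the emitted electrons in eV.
1.2392 eV

Using Einstein's photoelectric equation: KE_max = hf - φ = hc/λ - φ

First, calculate the photon energy:
E_photon = hc/λ = (6.626×10⁻³⁴ J·s)(3×10⁸ m/s) / (201.3×10⁻⁹ m)
E_photon = 6.1592 eV

Then, the maximum kinetic energy:
KE_max = E_photon - φ = 6.1592 eV - 4.92 eV = 1.2392 eV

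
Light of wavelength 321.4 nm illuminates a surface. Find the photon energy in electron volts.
3.8576 eV

Using E = hf = hc/λ:

E = hc/λ = (6.626×10⁻³⁴ J·s)(3×10⁸ m/s) / (321.4×10⁻⁹ m)
E = 3.8576 eV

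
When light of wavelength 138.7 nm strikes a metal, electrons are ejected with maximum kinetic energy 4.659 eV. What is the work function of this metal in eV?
4.28 eV

From Einstein's photoelectric equation: KE_max = hf - φ = hc/λ - φ

Rearranging for φ:
φ = hc/λ - KE_max

Calculate photon energy:
E_photon = hc/λ = 8.9390 eV

Therefore:
φ = 8.9390 - 4.659 = 4.28 eV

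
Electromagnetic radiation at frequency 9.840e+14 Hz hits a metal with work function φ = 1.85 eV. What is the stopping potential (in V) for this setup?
2.2195 V

The stopping potential V_s satisfies: eV_s = KE_max

First, find KE_max using Einstein's equation:
E_photon = hf = (6.626×10⁻³⁴ J·s)(9.840e+14 Hz) = 4.0695 eV
KE_max = E_photon - φ = 4.0695 - 1.85 = 2.2195 eV

Since eV_s = KE_max:
V_s = KE_max/e = 2.2195 V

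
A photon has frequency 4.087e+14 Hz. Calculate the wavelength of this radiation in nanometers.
733.53 nm

Using the wave equation: c = fλ

Solving for wavelength:
λ = c/f = (3×10⁸ m/s) / (4.087e+14 Hz)
λ = 733.53 nm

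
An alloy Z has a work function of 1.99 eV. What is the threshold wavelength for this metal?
623.04 nm

The threshold wavelength is when the photon energy equals the work function:
hc/λ₀ = φ

Solving for λ₀:
λ₀ = hc/φ = (6.626×10⁻³⁴ J·s)(3×10⁸ m/s) / (1.99 eV × 1.602×10⁻¹⁹ J/eV)
λ₀ = 623.04 nm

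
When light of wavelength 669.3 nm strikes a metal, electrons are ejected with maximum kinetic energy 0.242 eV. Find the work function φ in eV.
1.61 eV

From Einstein's photoelectric equation: KE_max = hf - φ = hc/λ - φ

Rearranging for φ:
φ = hc/λ - KE_max

Calculate photon energy:
E_photon = hc/λ = 1.8524 eV

Therefore:
φ = 1.8524 - 0.242 = 1.61 eV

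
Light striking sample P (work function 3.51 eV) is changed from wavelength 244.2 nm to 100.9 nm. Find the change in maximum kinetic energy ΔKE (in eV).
7.2107 eV

Using Einstein's equation: KE_max = hc/λ - φ

For λ₁ = 244.2 nm:
KE₁ = hc/λ₁ - φ = 5.0772 - 3.51 = 1.5672 eV

For λ₂ = 100.9 nm:
KE₂ = hc/λ₂ - φ = 12.2878 - 3.51 = 8.7778 eV

Change in KE:
ΔKE = KE₂ - KE₁ = 8.7778 - 1.5672 = 7.2107 eV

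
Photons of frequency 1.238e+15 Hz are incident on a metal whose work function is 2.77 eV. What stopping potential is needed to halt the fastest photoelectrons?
2.3500 V

The stopping potential V_s satisfies: eV_s = KE_max

First, find KE_max using Einstein's equation:
E_photon = hf = (6.626×10⁻³⁴ J·s)(1.238e+15 Hz) = 5.1200 eV
KE_max = E_photon - φ = 5.1200 - 2.77 = 2.3500 eV

Since eV_s = KE_max:
V_s = KE_max/e = 2.3500 V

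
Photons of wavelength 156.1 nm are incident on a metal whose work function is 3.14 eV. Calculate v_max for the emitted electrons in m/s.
1.2998e+06 m/s

First, find the maximum kinetic energy:
E_photon = hc/λ = 7.9426 eV
KE_max = E_photon - φ = 7.9426 - 3.14 = 4.8026 eV

Convert to Joules: KE_max = 4.8026 × 1.602×10⁻¹⁹ J = 7.6946e-19 J

Then use KE = ½mv² to find velocity:
v = √(2·KE/m) = √(2 × 7.6946e-19 J / 9.109e-31 kg)
v = 1.2998e+06 m/s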